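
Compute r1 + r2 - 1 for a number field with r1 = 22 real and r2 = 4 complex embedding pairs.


By Dirichlet's unit theorem:
rank = r1 + r2 - 1
= 22 + 4 - 1
= 25

25


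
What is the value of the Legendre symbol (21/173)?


p = 173 is prime, so compute (21/173) with the reciprocity algorithm (Jacobi-symbol steps: pull out 2s via (2/n), flip via reciprocity, reduce):
  reciprocity: (21/173) -> +(173/21)
  reduce: (5/21)
  reciprocity: (5/21) -> +(21/5)
  reduce: (1/5)
  (1/5) = 1
Product of signs = 1
(21/173) = 1

1


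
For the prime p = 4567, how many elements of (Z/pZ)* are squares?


For prime p, the number of non-zero quadratic residues is (p-1)/2.
= (4567-1)/2
= 2283

2283


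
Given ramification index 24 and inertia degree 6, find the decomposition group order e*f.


|D_P| = e * f
= 24 * 6
= 144

144


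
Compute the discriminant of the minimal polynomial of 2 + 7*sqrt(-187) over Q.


The element 2 + 7*sqrt(-187) has minimal polynomial:
x^2 - 4*x + 9167
Discriminant = (-4)^2 - 4*(9167)
= 16 - 36668
= -36652

-36652


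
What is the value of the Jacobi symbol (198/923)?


Compute (198/923) via quadratic reciprocity:
  pull out 2: (2/923) = -1  (since 923 mod 8 = 3)
  reciprocity: (99/923) -> -(923/99)
  reduce: (32/99)
  pull out 2: (2/99) = -1  (since 99 mod 8 = 3)
  pull out 2: (2/99) = -1  (since 99 mod 8 = 3)
  pull out 2: (2/99) = -1  (since 99 mod 8 = 3)
  pull out 2: (2/99) = -1  (since 99 mod 8 = 3)
  pull out 2: (2/99) = -1  (since 99 mod 8 = 3)
  (1/99) = 1
Product of signs = -1

-1


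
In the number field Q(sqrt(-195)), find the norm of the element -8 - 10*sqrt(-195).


N(a + b*sqrt(d)) = a^2 - d*b^2
= (-8)^2 - (-195)*(-10)^2
= 64 + 19500
= 19564

19564


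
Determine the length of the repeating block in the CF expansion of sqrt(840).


Run the CF algorithm for sqrt(840).
a_0 = floor(sqrt(840)) = 28; set m_0=0, q_0=1.
Recurrence: m' = q*a - m,  q' = (d - m'^2)/q,  a' = floor((a_0 + m')/q').
  step 1: m=28, q=56, a=1
  step 2: m=28, q=1, a=56
a_2 = 2*a_0 = 56, so the period closes here.
sqrt(840) = [28; 1, 56]
Period length = 2

2


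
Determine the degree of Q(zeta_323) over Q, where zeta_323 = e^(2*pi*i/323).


The degree equals Euler's totient phi(323).
323 = 17 * 19
phi(323) = 288

288


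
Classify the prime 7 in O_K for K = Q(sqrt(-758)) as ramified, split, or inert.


K = Q(sqrt(-758)). Since d mod 4 = 2, disc(K) = -3032.
Check p | disc: -3032 mod 7 = 6.
p does not divide disc. Compute Legendre symbol (d/p):
5^((7-1)/2) mod 7 = -1
(d/p) = -1, so p is inert: (p) stays prime with e=1, f=2, g=1.
Therefore p is inert.

inert


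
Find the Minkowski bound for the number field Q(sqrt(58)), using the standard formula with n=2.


d = 58, d mod 4 = 2, so disc(K) = 4d = 232; |disc(K)| = 232
Real quadratic field, so n = 2, s = r2 = 0, r1 = 2
M = (n!/n^n) * (4/pi)^s * sqrt(|disc(K)|) = (2!/2^2) * (4/pi)^0 * sqrt(232)
= 0.5 * 1.000000 * 15.231546
= 7.6158

7.6158


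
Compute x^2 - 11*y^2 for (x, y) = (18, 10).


x^2 - d*y^2
= 18^2 - 11*10^2
= 324 - 1100
= -776

-776


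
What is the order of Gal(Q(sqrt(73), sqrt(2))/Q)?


The 2 square roots of distinct primes are multiplicatively independent over Q,
so [K:Q] = 2^2 and Gal(K/Q) is isomorphic to (Z/2Z)^2.
|Gal| = 2^2 = 4

4


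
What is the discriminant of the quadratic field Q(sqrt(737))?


For K = Q(sqrt(d)) with d squarefree: disc(K) = d if d = 1 mod 4, and disc(K) = 4d if d = 2 or 3 mod 4.
Here d = 737, and d mod 4 = 1.
d = 1 mod 4 (O_K = Z[(1+sqrt(d))/2]), so disc(K) = d = 737

737


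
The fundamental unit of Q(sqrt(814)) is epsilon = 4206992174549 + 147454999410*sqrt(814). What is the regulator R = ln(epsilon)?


epsilon = 4206992174549 + 147454999410*sqrt(814)
= 8.4140e+12
R = ln(8.4140e+12)
= 29.7609

29.7609


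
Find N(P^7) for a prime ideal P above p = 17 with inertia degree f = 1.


N(P^a) = p^(a*f)
= 17^(7*1)
= 17^7
= 410338673

410338673


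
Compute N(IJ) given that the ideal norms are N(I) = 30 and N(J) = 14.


N(IJ) = N(I) * N(J)
= 30 * 14
= 420

420


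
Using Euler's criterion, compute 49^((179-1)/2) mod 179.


p = 179 is prime and the exponent is (p-1)/2 = 89, so by Euler's criterion 49^89 = (49/179) = +1 or -1 mod 179.
Compute by square-and-multiply:
  89 = 64 + 16 + 8 + 1 (binary 1011001)
  Repeated squaring mod 179: 49^1 = 49, 49^2 = 74, 49^4 = 106, 49^8 = 138, 49^16 = 70, 49^32 = 67, 49^64 = 14
  49^89 = 49^64 * 49^16 * 49^8 * 49^1 = 14 * 70 * 138 * 49 mod 179
    14 * 70 = 980 = 85 mod 179
    85 * 138 = 11730 = 95 mod 179
    95 * 49 = 4655 = 1 mod 179
  49^89 = 1 mod 179
Result 1: 49 is a quadratic residue mod 179.
49^89 mod 179 = 1

1


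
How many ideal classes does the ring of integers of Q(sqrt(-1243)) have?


K = Q(sqrt(-1243)). d mod 4 = 1, so D = disc(K) = d = -1243
h(K) equals the number of primitive reduced positive-definite forms (a, b, c) = a*x^2 + b*x*y + c*y^2 with b^2 - 4ac = D,
where reduced means |b| <= a <= c, with b >= 0 whenever |b| = a or a = c, and primitive means gcd(a, b, c) = 1.
Reduced forces 3a^2 <= |D| = 1243, so 1 <= a <= 20; b must have the parity of D, and c = (b^2 - D)/(4a) must be an integer >= a.
Enumerate a = 1..20, b in [-a, a]:
  a=1: (1, 1, 311)  [1]
  a=2..10: none
  a=11: (11, 11, 31)  [1]
  a=12..16: none
  a=17: (17, -7, 19), (17, 7, 19)  [2]
  a=18..20: none
Total reduced forms: 1 + 1 + 2 = 4
h = 4

4


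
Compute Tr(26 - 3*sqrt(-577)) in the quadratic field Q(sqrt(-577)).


Tr(a + b*sqrt(d)) = (a + b*sqrt(d)) + (a - b*sqrt(d)) = 2a
= 2 * (26)
= 52

52


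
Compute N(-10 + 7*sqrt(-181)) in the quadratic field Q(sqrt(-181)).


N(a + b*sqrt(d)) = a^2 - d*b^2
= (-10)^2 - (-181)*(7)^2
= 100 + 8869
= 8969

8969


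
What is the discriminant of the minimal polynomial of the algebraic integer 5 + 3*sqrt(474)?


The element 5 + 3*sqrt(474) has minimal polynomial:
x^2 - 10*x - 4241
Discriminant = (-10)^2 - 4*(-4241)
= 100 + 16964
= 17064

17064


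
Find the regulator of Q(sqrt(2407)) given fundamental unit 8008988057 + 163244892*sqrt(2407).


epsilon = 8008988057 + 163244892*sqrt(2407)
= 1.6018e+10
R = ln(1.6018e+10)
= 23.4970

23.4970


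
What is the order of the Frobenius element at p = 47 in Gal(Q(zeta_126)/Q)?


The Frobenius at p in Gal(Q(zeta_n)/Q) = (Z/nZ)* is the class of p, so its order is ord_126(47), the smallest k >= 1 with 47^k = 1 mod 126.
n = 126 = 2 * 3^2 * 7, phi(126) = 36; the order divides phi(n).
Divisors of 36: 1, 2, 3, 4, 6, 9, 12, 18, 36
Repeated squaring mod 126: 47^1 = 47, 47^2 = 67, 47^4 = 79, 47^8 = 67, 47^16 = 79, 47^32 = 67
Test divisors in increasing order:
  k=1: 47^1 = 47 mod 126
  k=2: 47^2 = 67 mod 126
  k=3: 47^3 = 67 * 47 = 125 mod 126
  k=4: 47^4 = 79 mod 126
  k=6: 47^6 = 79 * 67 = 1 mod 126  <- first divisor giving 1
Order = 6

6


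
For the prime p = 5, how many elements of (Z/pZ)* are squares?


For prime p, the number of non-zero quadratic residues is (p-1)/2.
= (5-1)/2
= 2

2


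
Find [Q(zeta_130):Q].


The degree equals Euler's totient phi(130).
130 = 2 * 5 * 13
phi(130) = 48

48


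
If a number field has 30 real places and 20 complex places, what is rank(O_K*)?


By Dirichlet's unit theorem:
rank = r1 + r2 - 1
= 30 + 20 - 1
= 49

49


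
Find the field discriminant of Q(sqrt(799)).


For K = Q(sqrt(d)) with d squarefree: disc(K) = d if d = 1 mod 4, and disc(K) = 4d if d = 2 or 3 mod 4.
Here d = 799, and d mod 4 = 3.
d = 3 mod 4, not 1 (O_K = Z[sqrt(d)]), so disc(K) = 4d = 4 * (799) = 3196

3196


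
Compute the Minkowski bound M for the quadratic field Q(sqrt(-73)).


d = -73, d mod 4 = 3, so disc(K) = 4d = -292; |disc(K)| = 292
Imaginary quadratic field, so n = 2, s = r2 = 1, r1 = 0
M = (n!/n^n) * (4/pi)^s * sqrt(|disc(K)|) = (2!/2^2) * (4/pi)^1 * sqrt(292)
= 0.5 * 1.273240 * 17.088007
= 10.8786

10.8786


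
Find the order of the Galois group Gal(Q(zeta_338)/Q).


|Gal(Q(zeta_338)/Q)| = phi(338)
= 156

156


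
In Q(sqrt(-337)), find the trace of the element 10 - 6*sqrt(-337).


Tr(a + b*sqrt(d)) = (a + b*sqrt(d)) + (a - b*sqrt(d)) = 2a
= 2 * (10)
= 20

20


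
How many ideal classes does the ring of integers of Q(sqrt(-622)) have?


K = Q(sqrt(-622)). d mod 4 = 2, so D = disc(K) = 4d = -2488
h(K) equals the number of primitive reduced positive-definite forms (a, b, c) = a*x^2 + b*x*y + c*y^2 with b^2 - 4ac = D,
where reduced means |b| <= a <= c, with b >= 0 whenever |b| = a or a = c, and primitive means gcd(a, b, c) = 1.
Reduced forces 3a^2 <= |D| = 2488, so 1 <= a <= 28; b must have the parity of D, and c = (b^2 - D)/(4a) must be an integer >= a.
Enumerate a = 1..28, b in [-a, a]:
  a=1: (1, 0, 622)  [1]
  a=2: (2, 0, 311)  [1]
  a=3..6: none
  a=7: (7, -2, 89), (7, 2, 89)  [2]
  a=8..10: none
  a=11: (11, -8, 58), (11, 8, 58)  [2]
  a=12..13: none
  a=14: (14, -12, 47), (14, 12, 47)  [2]
  a=15..18: none
  a=19: (19, -18, 37), (19, 18, 37)  [2]
  a=20..21: none
  a=22: (22, -8, 29), (22, 8, 29)  [2]
  a=23..28: none
Total reduced forms: 1 + 1 + 2 + 2 + 2 + 2 + 2 = 12
h = 12

12


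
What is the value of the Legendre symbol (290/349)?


p = 349 is prime, so compute (290/349) with the reciprocity algorithm (Jacobi-symbol steps: pull out 2s via (2/n), flip via reciprocity, reduce):
  pull out 2: (2/349) = -1  (since 349 mod 8 = 5)
  reciprocity: (145/349) -> +(349/145)
  reduce: (59/145)
  reciprocity: (59/145) -> +(145/59)
  reduce: (27/59)
  reciprocity: (27/59) -> -(59/27)
  reduce: (5/27)
  reciprocity: (5/27) -> +(27/5)
  reduce: (2/5)
  pull out 2: (2/5) = -1  (since 5 mod 8 = 5)
  (1/5) = 1
Product of signs = -1
(290/349) = -1

-1


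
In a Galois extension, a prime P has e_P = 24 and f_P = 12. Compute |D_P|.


|D_P| = e * f
= 24 * 12
= 288

288


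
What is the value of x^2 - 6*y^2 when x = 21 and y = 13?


x^2 - d*y^2
= 21^2 - 6*13^2
= 441 - 1014
= -573

-573


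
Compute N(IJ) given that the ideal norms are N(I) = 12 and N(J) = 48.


N(IJ) = N(I) * N(J)
= 12 * 48
= 576

576


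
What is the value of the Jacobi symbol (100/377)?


Compute (100/377) via quadratic reciprocity:
  pull out 2: (2/377) = +1  (since 377 mod 8 = 1)
  pull out 2: (2/377) = +1  (since 377 mod 8 = 1)
  reciprocity: (25/377) -> +(377/25)
  reduce: (2/25)
  pull out 2: (2/25) = +1  (since 25 mod 8 = 1)
  (1/25) = 1
Product of signs = 1

1


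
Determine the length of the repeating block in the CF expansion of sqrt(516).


Run the CF algorithm for sqrt(516).
a_0 = floor(sqrt(516)) = 22; set m_0=0, q_0=1.
Recurrence: m' = q*a - m,  q' = (d - m'^2)/q,  a' = floor((a_0 + m')/q').
  step 1: m=22, q=32, a=1
  step 2: m=10, q=13, a=2
  step 3: m=16, q=20, a=1
  step 4: m=4, q=25, a=1
  step 5: m=21, q=3, a=14
  step 6: m=21, q=25, a=1
  step 7: m=4, q=20, a=1
  step 8: m=16, q=13, a=2
  step 9: m=10, q=32, a=1
  step 10: m=22, q=1, a=44
a_10 = 2*a_0 = 44, so the period closes here.
sqrt(516) = [22; 1, 2, 1, 1, 14, 1, 1, 2, 1, 44]
Period length = 10

10


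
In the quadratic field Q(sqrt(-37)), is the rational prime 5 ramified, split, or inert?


K = Q(sqrt(-37)). Since d mod 4 = 3, disc(K) = -148.
Check p | disc: -148 mod 5 = 2.
p does not divide disc. Compute Legendre symbol (d/p):
3^((5-1)/2) mod 5 = -1
(d/p) = -1, so p is inert: (p) stays prime with e=1, f=2, g=1.
Therefore p is inert.

inert


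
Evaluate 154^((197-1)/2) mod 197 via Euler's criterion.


p = 197 is prime and the exponent is (p-1)/2 = 98, so by Euler's criterion 154^98 = (154/197) = +1 or -1 mod 197.
Compute by square-and-multiply:
  98 = 64 + 32 + 2 (binary 1100010)
  Repeated squaring mod 197: 154^1 = 154, 154^2 = 76, 154^4 = 63, 154^8 = 29, 154^16 = 53, 154^32 = 51, 154^64 = 40
  154^98 = 154^64 * 154^32 * 154^2 = 40 * 51 * 76 mod 197
    40 * 51 = 2040 = 70 mod 197
    70 * 76 = 5320 = 1 mod 197
  154^98 = 1 mod 197
Result 1: 154 is a quadratic residue mod 197.
154^98 mod 197 = 1

1


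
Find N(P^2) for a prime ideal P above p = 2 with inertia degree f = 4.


N(P^a) = p^(a*f)
= 2^(2*4)
= 2^8
= 256

256


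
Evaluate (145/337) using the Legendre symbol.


p = 337 is prime, so compute (145/337) with the reciprocity algorithm (Jacobi-symbol steps: pull out 2s via (2/n), flip via reciprocity, reduce):
  reciprocity: (145/337) -> +(337/145)
  reduce: (47/145)
  reciprocity: (47/145) -> +(145/47)
  reduce: (4/47)
  pull out 2: (2/47) = +1  (since 47 mod 8 = 7)
  pull out 2: (2/47) = +1  (since 47 mod 8 = 7)
  (1/47) = 1
Product of signs = 1
(145/337) = 1

1


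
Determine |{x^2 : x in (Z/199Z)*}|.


For prime p, the number of non-zero quadratic residues is (p-1)/2.
= (199-1)/2
= 99

99


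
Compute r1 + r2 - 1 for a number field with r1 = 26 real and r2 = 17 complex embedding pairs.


By Dirichlet's unit theorem:
rank = r1 + r2 - 1
= 26 + 17 - 1
= 42

42


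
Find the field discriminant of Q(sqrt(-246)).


For K = Q(sqrt(d)) with d squarefree: disc(K) = d if d = 1 mod 4, and disc(K) = 4d if d = 2 or 3 mod 4.
Here d = -246, and d mod 4 = 2.
d = 2 mod 4, not 1 (O_K = Z[sqrt(d)]), so disc(K) = 4d = 4 * (-246) = -984

-984


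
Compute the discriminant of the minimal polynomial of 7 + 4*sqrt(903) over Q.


The element 7 + 4*sqrt(903) has minimal polynomial:
x^2 - 14*x - 14399
Discriminant = (-14)^2 - 4*(-14399)
= 196 + 57596
= 57792

57792


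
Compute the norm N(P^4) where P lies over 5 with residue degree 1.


N(P^a) = p^(a*f)
= 5^(4*1)
= 5^4
= 625

625


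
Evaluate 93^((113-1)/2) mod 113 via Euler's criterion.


p = 113 is prime and the exponent is (p-1)/2 = 56, so by Euler's criterion 93^56 = (93/113) = +1 or -1 mod 113.
Compute by square-and-multiply:
  56 = 32 + 16 + 8 (binary 111000)
  Repeated squaring mod 113: 93^1 = 93, 93^2 = 61, 93^4 = 105, 93^8 = 64, 93^16 = 28, 93^32 = 106
  93^56 = 93^32 * 93^16 * 93^8 = 106 * 28 * 64 mod 113
    106 * 28 = 2968 = 30 mod 113
    30 * 64 = 1920 = 112 mod 113
  93^56 = 112 mod 113
Result 112 = p - 1 = -1 mod 113: 93 is a quadratic non-residue mod 113. As a residue in [0, p-1] the value is 112.
93^56 mod 113 = 112

112


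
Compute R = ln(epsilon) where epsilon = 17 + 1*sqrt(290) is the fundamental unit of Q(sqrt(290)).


epsilon = 17 + 1*sqrt(290)
= 34.0294
R = ln(34.0294)
= 3.5272

3.5272


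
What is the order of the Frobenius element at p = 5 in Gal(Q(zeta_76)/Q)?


The Frobenius at p in Gal(Q(zeta_n)/Q) = (Z/nZ)* is the class of p, so its order is ord_76(5), the smallest k >= 1 with 5^k = 1 mod 76.
n = 76 = 2^2 * 19, phi(76) = 36; the order divides phi(n).
Divisors of 36: 1, 2, 3, 4, 6, 9, 12, 18, 36
Repeated squaring mod 76: 5^1 = 5, 5^2 = 25, 5^4 = 17, 5^8 = 61, 5^16 = 73, 5^32 = 9
Test divisors in increasing order:
  k=1: 5^1 = 5 mod 76
  k=2: 5^2 = 25 mod 76
  k=3: 5^3 = 25 * 5 = 49 mod 76
  k=4: 5^4 = 17 mod 76
  k=6: 5^6 = 17 * 25 = 45 mod 76
  k=9: 5^9 = 61 * 5 = 1 mod 76  <- first divisor giving 1
Order = 9

9


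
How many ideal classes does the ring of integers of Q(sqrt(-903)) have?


K = Q(sqrt(-903)). d mod 4 = 1, so D = disc(K) = d = -903
h(K) equals the number of primitive reduced positive-definite forms (a, b, c) = a*x^2 + b*x*y + c*y^2 with b^2 - 4ac = D,
where reduced means |b| <= a <= c, with b >= 0 whenever |b| = a or a = c, and primitive means gcd(a, b, c) = 1.
Reduced forces 3a^2 <= |D| = 903, so 1 <= a <= 17; b must have the parity of D, and c = (b^2 - D)/(4a) must be an integer >= a.
Enumerate a = 1..17, b in [-a, a]:
  a=1: (1, 1, 226)  [1]
  a=2: (2, -1, 113), (2, 1, 113)  [2]
  a=3: (3, 3, 76)  [1]
  a=4: (4, -3, 57), (4, 3, 57)  [2]
  a=5: none
  a=6: (6, -3, 38), (6, 3, 38)  [2]
  a=7: (7, 7, 34)  [1]
  a=8: (8, -5, 29), (8, 5, 29)  [2]
  a=9..11: none
  a=12: (12, -3, 19), (12, 3, 19)  [2]
  a=13: none
  a=14: (14, -7, 17), (14, 7, 17)  [2]
  a=15: none
  a=16: (16, 11, 16)  [1]
  a=17: none
Total reduced forms: 1 + 2 + 1 + 2 + 2 + 1 + 2 + 2 + 2 + 1 = 16
h = 16

16


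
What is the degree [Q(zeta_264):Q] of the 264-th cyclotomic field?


The degree equals Euler's totient phi(264).
264 = 2^3 * 3 * 11
phi(264) = 80

80


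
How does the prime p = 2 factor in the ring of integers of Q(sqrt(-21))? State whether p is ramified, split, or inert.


K = Q(sqrt(-21)). Since d mod 4 = 3, disc(K) = -84.
Check p | disc: -84 mod 2 = 0.
p divides disc, so p ramifies: (p) = P^2 with e=2, f=1, g=1.
Therefore p is ramified.

ramified


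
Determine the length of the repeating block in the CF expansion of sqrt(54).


Run the CF algorithm for sqrt(54).
a_0 = floor(sqrt(54)) = 7; set m_0=0, q_0=1.
Recurrence: m' = q*a - m,  q' = (d - m'^2)/q,  a' = floor((a_0 + m')/q').
  step 1: m=7, q=5, a=2
  step 2: m=3, q=9, a=1
  step 3: m=6, q=2, a=6
  step 4: m=6, q=9, a=1
  step 5: m=3, q=5, a=2
  step 6: m=7, q=1, a=14
a_6 = 2*a_0 = 14, so the period closes here.
sqrt(54) = [7; 2, 1, 6, 1, 2, 14]
Period length = 6

6


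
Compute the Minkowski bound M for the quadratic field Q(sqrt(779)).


d = 779, d mod 4 = 3, so disc(K) = 4d = 3116; |disc(K)| = 3116
Real quadratic field, so n = 2, s = r2 = 0, r1 = 2
M = (n!/n^n) * (4/pi)^s * sqrt(|disc(K)|) = (2!/2^2) * (4/pi)^0 * sqrt(3116)
= 0.5 * 1.000000 * 55.821143
= 27.9106

27.9106


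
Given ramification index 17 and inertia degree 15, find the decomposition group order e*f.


|D_P| = e * f
= 17 * 15
= 255

255


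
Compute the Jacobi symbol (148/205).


Compute (148/205) via quadratic reciprocity:
  pull out 2: (2/205) = -1  (since 205 mod 8 = 5)
  pull out 2: (2/205) = -1  (since 205 mod 8 = 5)
  reciprocity: (37/205) -> +(205/37)
  reduce: (20/37)
  pull out 2: (2/37) = -1  (since 37 mod 8 = 5)
  pull out 2: (2/37) = -1  (since 37 mod 8 = 5)
  reciprocity: (5/37) -> +(37/5)
  reduce: (2/5)
  pull out 2: (2/5) = -1  (since 5 mod 8 = 5)
  (1/5) = 1
Product of signs = -1

-1


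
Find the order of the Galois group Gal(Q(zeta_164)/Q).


|Gal(Q(zeta_164)/Q)| = phi(164)
= 80

80


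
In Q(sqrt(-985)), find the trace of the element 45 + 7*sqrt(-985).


Tr(a + b*sqrt(d)) = (a + b*sqrt(d)) + (a - b*sqrt(d)) = 2a
= 2 * (45)
= 90

90


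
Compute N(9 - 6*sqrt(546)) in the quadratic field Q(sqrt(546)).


N(a + b*sqrt(d)) = a^2 - d*b^2
= (9)^2 - (546)*(-6)^2
= 81 - 19656
= -19575

-19575


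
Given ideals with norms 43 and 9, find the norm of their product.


N(IJ) = N(I) * N(J)
= 43 * 9
= 387

387


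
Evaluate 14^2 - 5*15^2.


x^2 - d*y^2
= 14^2 - 5*15^2
= 196 - 1125
= -929

-929


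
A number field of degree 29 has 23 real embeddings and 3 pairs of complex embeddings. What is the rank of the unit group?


By Dirichlet's unit theorem:
rank = r1 + r2 - 1
= 23 + 3 - 1
= 25

25


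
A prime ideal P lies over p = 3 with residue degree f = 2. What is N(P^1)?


N(P^a) = p^(a*f)
= 3^(1*2)
= 3^2
= 9

9


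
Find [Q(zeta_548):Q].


The degree equals Euler's totient phi(548).
548 = 2^2 * 137
phi(548) = 272

272


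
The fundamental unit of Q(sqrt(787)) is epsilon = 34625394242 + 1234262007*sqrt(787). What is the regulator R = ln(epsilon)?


epsilon = 34625394242 + 1234262007*sqrt(787)
= 6.9251e+10
R = ln(6.9251e+10)
= 24.9610

24.9610


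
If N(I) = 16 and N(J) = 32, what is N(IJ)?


N(IJ) = N(I) * N(J)
= 16 * 32
= 512

512


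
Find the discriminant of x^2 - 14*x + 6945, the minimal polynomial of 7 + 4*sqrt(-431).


The element 7 + 4*sqrt(-431) has minimal polynomial:
x^2 - 14*x + 6945
Discriminant = (-14)^2 - 4*(6945)
= 196 - 27780
= -27584

-27584


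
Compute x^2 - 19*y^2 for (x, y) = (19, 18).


x^2 - d*y^2
= 19^2 - 19*18^2
= 361 - 6156
= -5795

-5795


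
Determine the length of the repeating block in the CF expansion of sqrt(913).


Run the CF algorithm for sqrt(913).
a_0 = floor(sqrt(913)) = 30; set m_0=0, q_0=1.
Recurrence: m' = q*a - m,  q' = (d - m'^2)/q,  a' = floor((a_0 + m')/q').
  step 1: m=30, q=13, a=4
  step 2: m=22, q=33, a=1
  step 3: m=11, q=24, a=1
  step 4: m=13, q=31, a=1
  step 5: m=18, q=19, a=2
  step 6: m=20, q=27, a=1
  step 7: m=7, q=32, a=1
  step 8: m=25, q=9, a=6
  step 9: m=29, q=8, a=7
  step 10: m=27, q=23, a=2
  step 11: m=19, q=24, a=2
  step 12: m=29, q=3, a=19
  step 13: m=28, q=43, a=1
  step 14: m=15, q=16, a=2
  step 15: m=17, q=39, a=1
  step 16: m=22, q=11, a=4
  step 17: m=22, q=39, a=1
  step 18: m=17, q=16, a=2
  step 19: m=15, q=43, a=1
  step 20: m=28, q=3, a=19
  step 21: m=29, q=24, a=2
  step 22: m=19, q=23, a=2
  step 23: m=27, q=8, a=7
  step 24: m=29, q=9, a=6
  step 25: m=25, q=32, a=1
  step 26: m=7, q=27, a=1
  step 27: m=20, q=19, a=2
  step 28: m=18, q=31, a=1
  step 29: m=13, q=24, a=1
  step 30: m=11, q=33, a=1
  step 31: m=22, q=13, a=4
  step 32: m=30, q=1, a=60
a_32 = 2*a_0 = 60, so the period closes here.
sqrt(913) = [30; 4, 1, 1, 1, 2, 1, 1, 6, 7, 2, 2, 19, 1, 2, 1, 4, 1, 2, 1, 19, 2, 2, 7, 6, 1, 1, 2, 1, 1, 1, 4, 60]
Period length = 32

32


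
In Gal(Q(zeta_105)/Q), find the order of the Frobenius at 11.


The Frobenius at p in Gal(Q(zeta_n)/Q) = (Z/nZ)* is the class of p, so its order is ord_105(11), the smallest k >= 1 with 11^k = 1 mod 105.
n = 105 = 3 * 5 * 7, phi(105) = 48; the order divides phi(n).
Divisors of 48: 1, 2, 3, 4, 6, 8, 12, 16, 24, 48
Repeated squaring mod 105: 11^1 = 11, 11^2 = 16, 11^4 = 46, 11^8 = 16, 11^16 = 46, 11^32 = 16
Test divisors in increasing order:
  k=1: 11^1 = 11 mod 105
  k=2: 11^2 = 16 mod 105
  k=3: 11^3 = 16 * 11 = 71 mod 105
  k=4: 11^4 = 46 mod 105
  k=6: 11^6 = 46 * 16 = 1 mod 105  <- first divisor giving 1
Order = 6

6


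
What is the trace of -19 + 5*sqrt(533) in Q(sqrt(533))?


Tr(a + b*sqrt(d)) = (a + b*sqrt(d)) + (a - b*sqrt(d)) = 2a
= 2 * (-19)
= -38

-38


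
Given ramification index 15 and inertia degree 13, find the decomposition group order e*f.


|D_P| = e * f
= 15 * 13
= 195

195


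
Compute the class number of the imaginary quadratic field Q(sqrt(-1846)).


K = Q(sqrt(-1846)). d mod 4 = 2, so D = disc(K) = 4d = -7384
h(K) equals the number of primitive reduced positive-definite forms (a, b, c) = a*x^2 + b*x*y + c*y^2 with b^2 - 4ac = D,
where reduced means |b| <= a <= c, with b >= 0 whenever |b| = a or a = c, and primitive means gcd(a, b, c) = 1.
Reduced forces 3a^2 <= |D| = 7384, so 1 <= a <= 49; b must have the parity of D, and c = (b^2 - D)/(4a) must be an integer >= a.
Enumerate a = 1..49, b in [-a, a]:
  a=1: (1, 0, 1846)  [1]
  a=2: (2, 0, 923)  [1]
  a=3..4: none
  a=5: (5, -4, 370), (5, 4, 370)  [2]
  a=6: none
  a=7: (7, -6, 265), (7, 6, 265)  [2]
  a=8..9: none
  a=10: (10, -4, 185), (10, 4, 185)  [2]
  a=11..12: none
  a=13: (13, 0, 142)  [1]
  a=14: (14, -8, 133), (14, 8, 133)  [2]
  a=15..18: none
  a=19: (19, -8, 98), (19, 8, 98)  [2]
  a=20..24: none
  a=25: (25, -4, 74), (25, 4, 74)  [2]
  a=26: (26, 0, 71)  [1]
  a=27..30: none
  a=31: (31, -26, 65), (31, 26, 65)  [2]
  a=32..34: none
  a=35: (35, -34, 61), (35, -6, 53), (35, 6, 53), (35, 34, 61)  [4]
  a=36: none
  a=37: (37, -4, 50), (37, 4, 50)  [2]
  a=38: (38, -8, 49), (38, 8, 49)  [2]
  a=39..40: none
  a=41: (41, -18, 47), (41, 18, 47)  [2]
  a=42..49: none
Total reduced forms: 1 + 1 + 2 + 2 + 2 + 1 + 2 + 2 + 2 + 1 + 2 + 4 + 2 + 2 + 2 = 28
h = 28

28


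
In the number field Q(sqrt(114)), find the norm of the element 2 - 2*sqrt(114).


N(a + b*sqrt(d)) = a^2 - d*b^2
= (2)^2 - (114)*(-2)^2
= 4 - 456
= -452

-452


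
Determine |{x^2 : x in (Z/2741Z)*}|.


For prime p, the number of non-zero quadratic residues is (p-1)/2.
= (2741-1)/2
= 1370

1370


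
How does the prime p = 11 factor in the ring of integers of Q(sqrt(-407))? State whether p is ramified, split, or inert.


K = Q(sqrt(-407)). Since d mod 4 = 1, disc(K) = -407.
Check p | disc: -407 mod 11 = 0.
p divides disc, so p ramifies: (p) = P^2 with e=2, f=1, g=1.
Therefore p is ramified.

ramified


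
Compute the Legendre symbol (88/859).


p = 859 is prime, so compute (88/859) with the reciprocity algorithm (Jacobi-symbol steps: pull out 2s via (2/n), flip via reciprocity, reduce):
  pull out 2: (2/859) = -1  (since 859 mod 8 = 3)
  pull out 2: (2/859) = -1  (since 859 mod 8 = 3)
  pull out 2: (2/859) = -1  (since 859 mod 8 = 3)
  reciprocity: (11/859) -> -(859/11)
  reduce: (1/11)
  (1/11) = 1
Product of signs = 1
(88/859) = 1

1


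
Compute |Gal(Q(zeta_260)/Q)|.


|Gal(Q(zeta_260)/Q)| = phi(260)
= 96

96


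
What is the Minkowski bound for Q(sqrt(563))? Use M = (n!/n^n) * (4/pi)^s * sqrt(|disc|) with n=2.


d = 563, d mod 4 = 3, so disc(K) = 4d = 2252; |disc(K)| = 2252
Real quadratic field, so n = 2, s = r2 = 0, r1 = 2
M = (n!/n^n) * (4/pi)^s * sqrt(|disc(K)|) = (2!/2^2) * (4/pi)^0 * sqrt(2252)
= 0.5 * 1.000000 * 47.455242
= 23.7276

23.7276


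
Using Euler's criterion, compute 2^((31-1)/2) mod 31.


p = 31 is prime and the exponent is (p-1)/2 = 15, so by Euler's criterion 2^15 = (2/31) = +1 or -1 mod 31.
Compute by square-and-multiply:
  15 = 8 + 4 + 2 + 1 (binary 1111)
  Repeated squaring mod 31: 2^1 = 2, 2^2 = 4, 2^4 = 16, 2^8 = 8
  2^15 = 2^8 * 2^4 * 2^2 * 2^1 = 8 * 16 * 4 * 2 mod 31
    8 * 16 = 128 = 4 mod 31
    4 * 4 = 16 = 16 mod 31
    16 * 2 = 32 = 1 mod 31
  2^15 = 1 mod 31
Result 1: 2 is a quadratic residue mod 31.
2^15 mod 31 = 1

1


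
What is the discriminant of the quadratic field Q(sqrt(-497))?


For K = Q(sqrt(d)) with d squarefree: disc(K) = d if d = 1 mod 4, and disc(K) = 4d if d = 2 or 3 mod 4.
Here d = -497, and d mod 4 = 3.
d = 3 mod 4, not 1 (O_K = Z[sqrt(d)]), so disc(K) = 4d = 4 * (-497) = -1988

-1988


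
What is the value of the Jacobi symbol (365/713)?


Compute (365/713) via quadratic reciprocity:
  reciprocity: (365/713) -> +(713/365)
  reduce: (348/365)
  pull out 2: (2/365) = -1  (since 365 mod 8 = 5)
  pull out 2: (2/365) = -1  (since 365 mod 8 = 5)
  reciprocity: (87/365) -> +(365/87)
  reduce: (17/87)
  reciprocity: (17/87) -> +(87/17)
  reduce: (2/17)
  pull out 2: (2/17) = +1  (since 17 mod 8 = 1)
  (1/17) = 1
Product of signs = 1

1


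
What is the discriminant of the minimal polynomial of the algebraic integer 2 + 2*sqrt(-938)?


The element 2 + 2*sqrt(-938) has minimal polynomial:
x^2 - 4*x + 3756
Discriminant = (-4)^2 - 4*(3756)
= 16 - 15024
= -15008

-15008


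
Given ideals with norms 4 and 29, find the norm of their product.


N(IJ) = N(I) * N(J)
= 4 * 29
= 116

116


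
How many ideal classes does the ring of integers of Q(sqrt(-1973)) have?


K = Q(sqrt(-1973)). d mod 4 = 3, so D = disc(K) = 4d = -7892
h(K) equals the number of primitive reduced positive-definite forms (a, b, c) = a*x^2 + b*x*y + c*y^2 with b^2 - 4ac = D,
where reduced means |b| <= a <= c, with b >= 0 whenever |b| = a or a = c, and primitive means gcd(a, b, c) = 1.
Reduced forces 3a^2 <= |D| = 7892, so 1 <= a <= 51; b must have the parity of D, and c = (b^2 - D)/(4a) must be an integer >= a.
Enumerate a = 1..51, b in [-a, a]:
  a=1: (1, 0, 1973)  [1]
  a=2: (2, 2, 987)  [1]
  a=3: (3, -2, 658), (3, 2, 658)  [2]
  a=4..5: none
  a=6: (6, -2, 329), (6, 2, 329)  [2]
  a=7: (7, -2, 282), (7, 2, 282)  [2]
  a=8: none
  a=9: (9, -8, 221), (9, 8, 221)  [2]
  a=10..12: none
  a=13: (13, -8, 153), (13, 8, 153)  [2]
  a=14: (14, -2, 141), (14, 2, 141)  [2]
  a=15..16: none
  a=17: (17, -8, 117), (17, 8, 117)  [2]
  a=18: (18, -10, 111), (18, 10, 111)  [2]
  a=19..20: none
  a=21: (21, -16, 97), (21, -2, 94), (21, 2, 94), (21, 16, 97)  [4]
  a=22..25: none
  a=26: (26, -18, 79), (26, 18, 79)  [2]
  a=27: (27, -10, 74), (27, 10, 74)  [2]
  a=28: none
  a=29: (29, -24, 73), (29, 24, 73)  [2]
  a=30..33: none
  a=34: (34, -26, 63), (34, 26, 63)  [2]
  a=35..36: none
  a=37: (37, -10, 54), (37, 10, 54)  [2]
  a=38: none
  a=39: (39, -34, 58), (39, -8, 51), (39, 8, 51), (39, 34, 58)  [4]
  a=40: none
  a=41: (41, -12, 49), (41, 12, 49)  [2]
  a=42: (42, -26, 51), (42, -2, 47), (42, 2, 47), (42, 26, 51)  [4]
  a=43..51: none
Total reduced forms: 1 + 1 + 2 + 2 + 2 + 2 + 2 + 2 + 2 + 2 + 4 + 2 + 2 + 2 + 2 + 2 + 4 + 2 + 4 = 42
h = 42

42


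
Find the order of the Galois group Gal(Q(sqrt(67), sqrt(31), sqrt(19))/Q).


The 3 square roots of distinct primes are multiplicatively independent over Q,
so [K:Q] = 2^3 and Gal(K/Q) is isomorphic to (Z/2Z)^3.
|Gal| = 2^3 = 8

8


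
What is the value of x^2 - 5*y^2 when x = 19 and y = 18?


x^2 - d*y^2
= 19^2 - 5*18^2
= 361 - 1620
= -1259

-1259


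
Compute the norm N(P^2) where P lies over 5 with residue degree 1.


N(P^a) = p^(a*f)
= 5^(2*1)
= 5^2
= 25

25


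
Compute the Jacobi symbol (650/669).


Compute (650/669) via quadratic reciprocity:
  pull out 2: (2/669) = -1  (since 669 mod 8 = 5)
  reciprocity: (325/669) -> +(669/325)
  reduce: (19/325)
  reciprocity: (19/325) -> +(325/19)
  reduce: (2/19)
  pull out 2: (2/19) = -1  (since 19 mod 8 = 3)
  (1/19) = 1
Product of signs = 1

1


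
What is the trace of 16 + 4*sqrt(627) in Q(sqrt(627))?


Tr(a + b*sqrt(d)) = (a + b*sqrt(d)) + (a - b*sqrt(d)) = 2a
= 2 * (16)
= 32

32


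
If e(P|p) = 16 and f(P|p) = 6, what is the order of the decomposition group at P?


|D_P| = e * f
= 16 * 6
= 96

96


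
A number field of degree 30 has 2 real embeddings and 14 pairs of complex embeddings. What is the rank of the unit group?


By Dirichlet's unit theorem:
rank = r1 + r2 - 1
= 2 + 14 - 1
= 15

15


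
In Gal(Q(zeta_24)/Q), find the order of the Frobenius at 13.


The Frobenius at p in Gal(Q(zeta_n)/Q) = (Z/nZ)* is the class of p, so its order is ord_24(13), the smallest k >= 1 with 13^k = 1 mod 24.
n = 24 = 2^3 * 3, phi(24) = 8; the order divides phi(n).
Divisors of 8: 1, 2, 4, 8
Repeated squaring mod 24: 13^1 = 13, 13^2 = 1, 13^4 = 1, 13^8 = 1
Test divisors in increasing order:
  k=1: 13^1 = 13 mod 24
  k=2: 13^2 = 1 mod 24  <- first divisor giving 1
Order = 2

2


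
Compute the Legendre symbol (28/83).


p = 83 is prime, so compute (28/83) with the reciprocity algorithm (Jacobi-symbol steps: pull out 2s via (2/n), flip via reciprocity, reduce):
  pull out 2: (2/83) = -1  (since 83 mod 8 = 3)
  pull out 2: (2/83) = -1  (since 83 mod 8 = 3)
  reciprocity: (7/83) -> -(83/7)
  reduce: (6/7)
  pull out 2: (2/7) = +1  (since 7 mod 8 = 7)
  reciprocity: (3/7) -> -(7/3)
  reduce: (1/3)
  (1/3) = 1
Product of signs = 1
(28/83) = 1

1


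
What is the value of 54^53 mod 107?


p = 107 is prime and the exponent is (p-1)/2 = 53, so by Euler's criterion 54^53 = (54/107) = +1 or -1 mod 107.
Compute by square-and-multiply:
  53 = 32 + 16 + 4 + 1 (binary 110101)
  Repeated squaring mod 107: 54^1 = 54, 54^2 = 27, 54^4 = 87, 54^8 = 79, 54^16 = 35, 54^32 = 48
  54^53 = 54^32 * 54^16 * 54^4 * 54^1 = 48 * 35 * 87 * 54 mod 107
    48 * 35 = 1680 = 75 mod 107
    75 * 87 = 6525 = 105 mod 107
    105 * 54 = 5670 = 106 mod 107
  54^53 = 106 mod 107
Result 106 = p - 1 = -1 mod 107: 54 is a quadratic non-residue mod 107. As a residue in [0, p-1] the value is 106.
54^53 mod 107 = 106

106


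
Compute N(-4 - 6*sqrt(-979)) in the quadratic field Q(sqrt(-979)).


N(a + b*sqrt(d)) = a^2 - d*b^2
= (-4)^2 - (-979)*(-6)^2
= 16 + 35244
= 35260

35260


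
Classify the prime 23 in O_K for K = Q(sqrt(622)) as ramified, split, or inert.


K = Q(sqrt(622)). Since d mod 4 = 2, disc(K) = 2488.
Check p | disc: 2488 mod 23 = 4.
p does not divide disc. Compute Legendre symbol (d/p):
1^((23-1)/2) mod 23 = 1
(d/p) = 1, so p splits: (p) = P*P' with e=1, f=1, g=2.
Therefore p is split.

split


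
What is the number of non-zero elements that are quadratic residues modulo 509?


For prime p, the number of non-zero quadratic residues is (p-1)/2.
= (509-1)/2
= 254

254


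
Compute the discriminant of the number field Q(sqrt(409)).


For K = Q(sqrt(d)) with d squarefree: disc(K) = d if d = 1 mod 4, and disc(K) = 4d if d = 2 or 3 mod 4.
Here d = 409, and d mod 4 = 1.
d = 1 mod 4 (O_K = Z[(1+sqrt(d))/2]), so disc(K) = d = 409

409


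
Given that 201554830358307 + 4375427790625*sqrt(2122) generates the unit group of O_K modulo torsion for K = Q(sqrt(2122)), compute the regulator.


epsilon = 201554830358307 + 4375427790625*sqrt(2122)
= 4.0311e+14
R = ln(4.0311e+14)
= 33.6302

33.6302


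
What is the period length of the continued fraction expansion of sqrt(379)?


Run the CF algorithm for sqrt(379).
a_0 = floor(sqrt(379)) = 19; set m_0=0, q_0=1.
Recurrence: m' = q*a - m,  q' = (d - m'^2)/q,  a' = floor((a_0 + m')/q').
  step 1: m=19, q=18, a=2
  step 2: m=17, q=5, a=7
  step 3: m=18, q=11, a=3
  step 4: m=15, q=14, a=2
  step 5: m=13, q=15, a=2
  step 6: m=17, q=6, a=6
  step 7: m=19, q=3, a=12
  step 8: m=17, q=30, a=1
  step 9: m=13, q=7, a=4
  step 10: m=15, q=22, a=1
  step 11: m=7, q=15, a=1
  step 12: m=8, q=21, a=1
  step 13: m=13, q=10, a=3
  step 14: m=17, q=9, a=4
  step 15: m=19, q=2, a=19
  step 16: m=19, q=9, a=4
  step 17: m=17, q=10, a=3
  step 18: m=13, q=21, a=1
  step 19: m=8, q=15, a=1
  step 20: m=7, q=22, a=1
  step 21: m=15, q=7, a=4
  step 22: m=13, q=30, a=1
  step 23: m=17, q=3, a=12
  step 24: m=19, q=6, a=6
  step 25: m=17, q=15, a=2
  step 26: m=13, q=14, a=2
  step 27: m=15, q=11, a=3
  step 28: m=18, q=5, a=7
  step 29: m=17, q=18, a=2
  step 30: m=19, q=1, a=38
a_30 = 2*a_0 = 38, so the period closes here.
sqrt(379) = [19; 2, 7, 3, 2, 2, 6, 12, 1, 4, 1, 1, 1, 3, 4, 19, 4, 3, 1, 1, 1, 4, 1, 12, 6, 2, 2, 3, 7, 2, 38]
Period length = 30

30


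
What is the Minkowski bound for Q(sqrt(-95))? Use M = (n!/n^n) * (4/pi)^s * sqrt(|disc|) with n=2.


d = -95, d mod 4 = 1, so disc(K) = d = -95; |disc(K)| = 95
Imaginary quadratic field, so n = 2, s = r2 = 1, r1 = 0
M = (n!/n^n) * (4/pi)^s * sqrt(|disc(K)|) = (2!/2^2) * (4/pi)^1 * sqrt(95)
= 0.5 * 1.273240 * 9.746794
= 6.2050

6.2050


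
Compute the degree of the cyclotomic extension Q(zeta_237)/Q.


The degree equals Euler's totient phi(237).
237 = 3 * 79
phi(237) = 156

156


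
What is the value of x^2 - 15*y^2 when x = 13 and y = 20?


x^2 - d*y^2
= 13^2 - 15*20^2
= 169 - 6000
= -5831

-5831


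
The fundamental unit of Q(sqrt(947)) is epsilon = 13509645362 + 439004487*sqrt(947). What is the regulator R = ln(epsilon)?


epsilon = 13509645362 + 439004487*sqrt(947)
= 2.7019e+10
R = ln(2.7019e+10)
= 24.0198

24.0198


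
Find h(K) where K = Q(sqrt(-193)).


K = Q(sqrt(-193)). d mod 4 = 3, so D = disc(K) = 4d = -772
h(K) equals the number of primitive reduced positive-definite forms (a, b, c) = a*x^2 + b*x*y + c*y^2 with b^2 - 4ac = D,
where reduced means |b| <= a <= c, with b >= 0 whenever |b| = a or a = c, and primitive means gcd(a, b, c) = 1.
Reduced forces 3a^2 <= |D| = 772, so 1 <= a <= 16; b must have the parity of D, and c = (b^2 - D)/(4a) must be an integer >= a.
Enumerate a = 1..16, b in [-a, a]:
  a=1: (1, 0, 193)  [1]
  a=2: (2, 2, 97)  [1]
  a=3..10: none
  a=11: (11, -8, 19), (11, 8, 19)  [2]
  a=12..16: none
Total reduced forms: 1 + 1 + 2 = 4
h = 4

4


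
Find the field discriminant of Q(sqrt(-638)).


For K = Q(sqrt(d)) with d squarefree: disc(K) = d if d = 1 mod 4, and disc(K) = 4d if d = 2 or 3 mod 4.
Here d = -638, and d mod 4 = 2.
d = 2 mod 4, not 1 (O_K = Z[sqrt(d)]), so disc(K) = 4d = 4 * (-638) = -2552

-2552


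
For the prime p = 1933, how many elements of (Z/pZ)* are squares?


For prime p, the number of non-zero quadratic residues is (p-1)/2.
= (1933-1)/2
= 966

966


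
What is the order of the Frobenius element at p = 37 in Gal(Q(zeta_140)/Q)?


The Frobenius at p in Gal(Q(zeta_n)/Q) = (Z/nZ)* is the class of p, so its order is ord_140(37), the smallest k >= 1 with 37^k = 1 mod 140.
n = 140 = 2^2 * 5 * 7, phi(140) = 48; the order divides phi(n).
Divisors of 48: 1, 2, 3, 4, 6, 8, 12, 16, 24, 48
Repeated squaring mod 140: 37^1 = 37, 37^2 = 109, 37^4 = 121, 37^8 = 81, 37^16 = 121, 37^32 = 81
Test divisors in increasing order:
  k=1: 37^1 = 37 mod 140
  k=2: 37^2 = 109 mod 140
  k=3: 37^3 = 109 * 37 = 113 mod 140
  k=4: 37^4 = 121 mod 140
  k=6: 37^6 = 121 * 109 = 29 mod 140
  k=8: 37^8 = 81 mod 140
  k=12: 37^12 = 81 * 121 = 1 mod 140  <- first divisor giving 1
Order = 12

12


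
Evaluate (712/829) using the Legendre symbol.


p = 829 is prime, so compute (712/829) with the reciprocity algorithm (Jacobi-symbol steps: pull out 2s via (2/n), flip via reciprocity, reduce):
  pull out 2: (2/829) = -1  (since 829 mod 8 = 5)
  pull out 2: (2/829) = -1  (since 829 mod 8 = 5)
  pull out 2: (2/829) = -1  (since 829 mod 8 = 5)
  reciprocity: (89/829) -> +(829/89)
  reduce: (28/89)
  pull out 2: (2/89) = +1  (since 89 mod 8 = 1)
  pull out 2: (2/89) = +1  (since 89 mod 8 = 1)
  reciprocity: (7/89) -> +(89/7)
  reduce: (5/7)
  reciprocity: (5/7) -> +(7/5)
  reduce: (2/5)
  pull out 2: (2/5) = -1  (since 5 mod 8 = 5)
  (1/5) = 1
Product of signs = 1
(712/829) = 1

1


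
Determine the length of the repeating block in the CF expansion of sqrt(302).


Run the CF algorithm for sqrt(302).
a_0 = floor(sqrt(302)) = 17; set m_0=0, q_0=1.
Recurrence: m' = q*a - m,  q' = (d - m'^2)/q,  a' = floor((a_0 + m')/q').
  step 1: m=17, q=13, a=2
  step 2: m=9, q=17, a=1
  step 3: m=8, q=14, a=1
  step 4: m=6, q=19, a=1
  step 5: m=13, q=7, a=4
  step 6: m=15, q=11, a=2
  step 7: m=7, q=23, a=1
  step 8: m=16, q=2, a=16
  step 9: m=16, q=23, a=1
  step 10: m=7, q=11, a=2
  step 11: m=15, q=7, a=4
  step 12: m=13, q=19, a=1
  step 13: m=6, q=14, a=1
  step 14: m=8, q=17, a=1
  step 15: m=9, q=13, a=2
  step 16: m=17, q=1, a=34
a_16 = 2*a_0 = 34, so the period closes here.
sqrt(302) = [17; 2, 1, 1, 1, 4, 2, 1, 16, 1, 2, 4, 1, 1, 1, 2, 34]
Period length = 16

16


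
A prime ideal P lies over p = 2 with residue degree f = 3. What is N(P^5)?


N(P^a) = p^(a*f)
= 2^(5*3)
= 2^15
= 32768

32768


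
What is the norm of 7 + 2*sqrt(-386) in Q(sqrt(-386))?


N(a + b*sqrt(d)) = a^2 - d*b^2
= (7)^2 - (-386)*(2)^2
= 49 + 1544
= 1593

1593


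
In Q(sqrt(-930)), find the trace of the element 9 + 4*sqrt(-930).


Tr(a + b*sqrt(d)) = (a + b*sqrt(d)) + (a - b*sqrt(d)) = 2a
= 2 * (9)
= 18

18


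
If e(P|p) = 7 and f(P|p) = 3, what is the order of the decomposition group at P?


|D_P| = e * f
= 7 * 3
= 21

21


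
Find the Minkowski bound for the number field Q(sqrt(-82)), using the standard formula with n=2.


d = -82, d mod 4 = 2, so disc(K) = 4d = -328; |disc(K)| = 328
Imaginary quadratic field, so n = 2, s = r2 = 1, r1 = 0
M = (n!/n^n) * (4/pi)^s * sqrt(|disc(K)|) = (2!/2^2) * (4/pi)^1 * sqrt(328)
= 0.5 * 1.273240 * 18.110770
= 11.5297

11.5297


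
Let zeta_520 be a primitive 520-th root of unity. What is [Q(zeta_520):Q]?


The degree equals Euler's totient phi(520).
520 = 2^3 * 5 * 13
phi(520) = 192

192


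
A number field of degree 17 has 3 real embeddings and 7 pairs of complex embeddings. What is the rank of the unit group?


By Dirichlet's unit theorem:
rank = r1 + r2 - 1
= 3 + 7 - 1
= 9

9


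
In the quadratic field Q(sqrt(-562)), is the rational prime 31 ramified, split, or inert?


K = Q(sqrt(-562)). Since d mod 4 = 2, disc(K) = -2248.
Check p | disc: -2248 mod 31 = 15.
p does not divide disc. Compute Legendre symbol (d/p):
27^((31-1)/2) mod 31 = -1
(d/p) = -1, so p is inert: (p) stays prime with e=1, f=2, g=1.
Therefore p is inert.

inert


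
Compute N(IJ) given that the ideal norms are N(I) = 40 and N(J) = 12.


N(IJ) = N(I) * N(J)
= 40 * 12
= 480

480


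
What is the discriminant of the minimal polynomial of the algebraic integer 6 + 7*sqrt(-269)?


The element 6 + 7*sqrt(-269) has minimal polynomial:
x^2 - 12*x + 13217
Discriminant = (-12)^2 - 4*(13217)
= 144 - 52868
= -52724

-52724


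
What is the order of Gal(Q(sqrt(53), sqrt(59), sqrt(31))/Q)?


The 3 square roots of distinct primes are multiplicatively independent over Q,
so [K:Q] = 2^3 and Gal(K/Q) is isomorphic to (Z/2Z)^3.
|Gal| = 2^3 = 8

8


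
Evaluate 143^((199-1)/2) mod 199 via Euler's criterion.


p = 199 is prime and the exponent is (p-1)/2 = 99, so by Euler's criterion 143^99 = (143/199) = +1 or -1 mod 199.
Compute by square-and-multiply:
  99 = 64 + 32 + 2 + 1 (binary 1100011)
  Repeated squaring mod 199: 143^1 = 143, 143^2 = 151, 143^4 = 115, 143^8 = 91, 143^16 = 122, 143^32 = 158, 143^64 = 89
  143^99 = 143^64 * 143^32 * 143^2 * 143^1 = 89 * 158 * 151 * 143 mod 199
    89 * 158 = 14062 = 132 mod 199
    132 * 151 = 19932 = 32 mod 199
    32 * 143 = 4576 = 198 mod 199
  143^99 = 198 mod 199
Result 198 = p - 1 = -1 mod 199: 143 is a quadratic non-residue mod 199. As a residue in [0, p-1] the value is 198.
143^99 mod 199 = 198

198
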